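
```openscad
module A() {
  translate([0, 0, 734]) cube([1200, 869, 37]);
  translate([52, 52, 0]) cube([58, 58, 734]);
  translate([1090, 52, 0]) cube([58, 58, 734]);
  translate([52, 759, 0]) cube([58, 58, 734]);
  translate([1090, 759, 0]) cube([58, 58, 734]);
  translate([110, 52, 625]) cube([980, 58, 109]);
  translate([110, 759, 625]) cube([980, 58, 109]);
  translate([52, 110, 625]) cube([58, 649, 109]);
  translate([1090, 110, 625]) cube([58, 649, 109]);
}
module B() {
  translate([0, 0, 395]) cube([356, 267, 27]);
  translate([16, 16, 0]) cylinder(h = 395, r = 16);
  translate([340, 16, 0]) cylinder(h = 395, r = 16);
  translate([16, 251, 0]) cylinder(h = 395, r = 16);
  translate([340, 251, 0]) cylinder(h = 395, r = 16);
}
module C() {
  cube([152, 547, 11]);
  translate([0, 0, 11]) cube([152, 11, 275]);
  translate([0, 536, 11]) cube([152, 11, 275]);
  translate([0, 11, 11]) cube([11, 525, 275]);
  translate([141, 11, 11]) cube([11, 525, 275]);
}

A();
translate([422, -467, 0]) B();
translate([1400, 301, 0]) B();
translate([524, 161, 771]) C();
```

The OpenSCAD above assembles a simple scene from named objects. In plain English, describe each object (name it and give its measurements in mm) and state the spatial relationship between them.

A is a rectangular dining table. The top is 1200×869×37 mm with its upper surface at z = 771 mm. It stands on four 58×58 mm square legs, each inset 52 mm from the nearest pair of top edges, running from the floor to the underside of the top. Four apron rails, 58 mm thick and 109 mm tall, run between adjacent legs with their top edges flush with the underside of the top and their outer faces flush with the legs' outer faces.

B is a four-legged stool. The seat is a 356×267×27 mm slab whose top surface is at z = 422 mm; four round legs, each 32 mm in diameter, run from the floor (z = 0) to the underside of the seat, each leg's axis is inset half a diameter from the nearest pair of seat edges (so the leg's bounding box is flush with the corner).

C is an open storage box with external size 152×547×286 mm and wall thickness 11 mm (the base is also 11 mm thick). The base covers the whole footprint; the four walls stand on the base, with the y-facing walls full-width and the x-facing walls fitting between their inner faces.

Two stools sit around the table at the −y, +x sides. The open box is on top of the table, centred.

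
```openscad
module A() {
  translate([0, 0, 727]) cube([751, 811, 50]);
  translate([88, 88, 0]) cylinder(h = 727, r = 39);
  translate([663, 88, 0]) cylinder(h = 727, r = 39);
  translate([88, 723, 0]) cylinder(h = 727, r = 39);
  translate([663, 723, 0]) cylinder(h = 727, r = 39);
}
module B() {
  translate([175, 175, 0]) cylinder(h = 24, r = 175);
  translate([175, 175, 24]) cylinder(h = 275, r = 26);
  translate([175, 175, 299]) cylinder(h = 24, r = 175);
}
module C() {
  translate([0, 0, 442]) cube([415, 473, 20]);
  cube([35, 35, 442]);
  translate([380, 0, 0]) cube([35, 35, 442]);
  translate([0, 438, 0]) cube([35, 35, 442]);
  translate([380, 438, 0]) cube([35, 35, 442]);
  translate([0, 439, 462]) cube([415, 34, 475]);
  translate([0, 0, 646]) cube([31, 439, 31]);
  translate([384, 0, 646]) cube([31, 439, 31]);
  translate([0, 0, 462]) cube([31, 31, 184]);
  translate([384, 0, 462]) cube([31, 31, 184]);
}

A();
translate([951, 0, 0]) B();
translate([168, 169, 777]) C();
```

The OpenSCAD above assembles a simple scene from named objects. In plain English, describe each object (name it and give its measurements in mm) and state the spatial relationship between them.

A is a table with a 751×811 mm rectangular top, 50 mm thick, top surface at z = 777 mm, supported by four round legs of 78 mm diameter, each leg's bounding box inset 49 mm from the nearest pair of top edges, running from the floor.

B is a spool: two coaxial disc flanges of radius 175 mm and thickness 24 mm, joined by a core cylinder of radius 26 mm and height 275 mm. The lower flange rests on z = 0 and the three cylinders share a vertical axis.

C is a chair. The seat is a 415×473×20 mm slab with its top at z = 462 mm, on four 35×35 mm corner legs (flush with the seat edges, standing on z = 0). A flat backrest 34 mm thick, 475 mm tall, spans the full seat width and rises from the seat top along its +y edge, rear face flush with the rear of the seat. Two armrests of 31×31 mm section run along each side from the seat's front edge to the front of the backrest, top faces 215 mm above the seat top and outer faces flush with the seat's x-edges; a 31×31 mm post under the front of each armrest stands on the seat at the front corner.

The spool is on the floor beside the table on its +x side. The chair is on top of the table, centred.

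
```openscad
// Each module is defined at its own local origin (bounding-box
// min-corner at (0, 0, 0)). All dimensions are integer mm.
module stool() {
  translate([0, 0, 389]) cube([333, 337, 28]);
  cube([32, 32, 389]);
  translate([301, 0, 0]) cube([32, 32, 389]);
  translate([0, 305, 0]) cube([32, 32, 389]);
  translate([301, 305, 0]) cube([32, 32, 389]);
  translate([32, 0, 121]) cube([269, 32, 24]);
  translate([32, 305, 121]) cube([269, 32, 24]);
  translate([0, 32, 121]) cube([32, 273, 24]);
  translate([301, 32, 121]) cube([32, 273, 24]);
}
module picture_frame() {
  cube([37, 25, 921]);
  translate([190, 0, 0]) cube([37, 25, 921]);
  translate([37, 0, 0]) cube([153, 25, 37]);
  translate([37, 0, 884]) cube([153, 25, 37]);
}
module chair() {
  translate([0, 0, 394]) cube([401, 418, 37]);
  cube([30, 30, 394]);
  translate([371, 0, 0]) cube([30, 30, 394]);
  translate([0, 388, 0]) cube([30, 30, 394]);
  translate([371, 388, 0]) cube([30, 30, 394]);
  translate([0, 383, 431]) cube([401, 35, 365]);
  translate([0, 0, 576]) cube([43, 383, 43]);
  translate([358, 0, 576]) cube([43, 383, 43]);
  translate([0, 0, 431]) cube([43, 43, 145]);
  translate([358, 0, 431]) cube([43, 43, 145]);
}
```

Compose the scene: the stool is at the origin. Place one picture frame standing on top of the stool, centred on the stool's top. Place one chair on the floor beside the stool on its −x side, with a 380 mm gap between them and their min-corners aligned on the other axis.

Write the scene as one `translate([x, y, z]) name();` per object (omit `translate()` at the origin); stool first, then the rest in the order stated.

stool();
translate([53, 156, 417]) picture_frame();
translate([-781, 0, 0]) chair();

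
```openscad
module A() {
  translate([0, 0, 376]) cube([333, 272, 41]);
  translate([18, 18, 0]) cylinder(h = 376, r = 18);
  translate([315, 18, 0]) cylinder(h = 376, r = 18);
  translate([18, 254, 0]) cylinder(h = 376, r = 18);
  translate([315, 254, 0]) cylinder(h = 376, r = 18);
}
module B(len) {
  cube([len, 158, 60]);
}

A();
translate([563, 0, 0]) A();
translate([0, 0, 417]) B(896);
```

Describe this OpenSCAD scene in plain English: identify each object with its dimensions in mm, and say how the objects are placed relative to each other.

A is a four-legged stool. The seat is a 333×272×41 mm slab whose top surface is at z = 417 mm; four round legs, each 36 mm in diameter, run from the floor (z = 0) to the underside of the seat, each leg's axis is inset half a diameter from the nearest pair of seat edges (so the leg's bounding box is flush with the corner).

B is a rectangular beam 896 mm long (x), 158 mm deep (y), 60 mm thick (z).

The beam spans the tops of two stools placed 230 mm apart, resting at z = 417 mm.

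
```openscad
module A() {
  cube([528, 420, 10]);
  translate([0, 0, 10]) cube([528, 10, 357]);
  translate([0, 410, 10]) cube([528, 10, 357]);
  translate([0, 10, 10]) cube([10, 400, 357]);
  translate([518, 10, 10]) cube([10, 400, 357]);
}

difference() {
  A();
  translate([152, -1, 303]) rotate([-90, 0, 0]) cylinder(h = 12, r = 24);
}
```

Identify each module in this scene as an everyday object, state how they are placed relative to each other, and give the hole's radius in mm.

A is an open box. The open box has a circular hole through its front wall. The hole's radius is 24 mm.

The subtracted cylinder has r = 24 mm.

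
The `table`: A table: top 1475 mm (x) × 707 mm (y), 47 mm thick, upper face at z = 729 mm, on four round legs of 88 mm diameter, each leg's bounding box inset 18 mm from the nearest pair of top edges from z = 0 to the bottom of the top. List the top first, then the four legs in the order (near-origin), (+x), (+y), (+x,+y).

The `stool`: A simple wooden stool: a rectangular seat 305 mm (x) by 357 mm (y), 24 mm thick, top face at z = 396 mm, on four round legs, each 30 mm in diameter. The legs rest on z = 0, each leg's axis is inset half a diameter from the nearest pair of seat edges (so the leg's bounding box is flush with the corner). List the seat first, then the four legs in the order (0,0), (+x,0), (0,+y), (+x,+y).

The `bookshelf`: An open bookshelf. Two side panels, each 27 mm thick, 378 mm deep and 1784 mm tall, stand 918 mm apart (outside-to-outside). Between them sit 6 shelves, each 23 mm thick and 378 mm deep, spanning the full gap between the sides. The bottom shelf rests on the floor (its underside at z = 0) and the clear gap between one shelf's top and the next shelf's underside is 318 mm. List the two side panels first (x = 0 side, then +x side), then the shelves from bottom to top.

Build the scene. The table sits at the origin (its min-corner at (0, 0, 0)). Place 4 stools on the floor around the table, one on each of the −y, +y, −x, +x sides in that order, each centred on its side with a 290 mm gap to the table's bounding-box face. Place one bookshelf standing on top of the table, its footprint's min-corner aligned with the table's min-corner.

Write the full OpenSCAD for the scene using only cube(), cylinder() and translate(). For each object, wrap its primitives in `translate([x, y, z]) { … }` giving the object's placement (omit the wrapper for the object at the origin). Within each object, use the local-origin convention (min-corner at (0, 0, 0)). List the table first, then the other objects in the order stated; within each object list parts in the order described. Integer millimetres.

translate([0, 0, 682]) cube([1475, 707, 47]);
translate([62, 62, 0]) cylinder(h = 682, r = 44);
translate([1413, 62, 0]) cylinder(h = 682, r = 44);
translate([62, 645, 0]) cylinder(h = 682, r = 44);
translate([1413, 645, 0]) cylinder(h = 682, r = 44);
translate([585, -647, 0]) {
  translate([0, 0, 372]) cube([305, 357, 24]);
  translate([15, 15, 0]) cylinder(h = 372, r = 15);
  translate([290, 15, 0]) cylinder(h = 372, r = 15);
  translate([15, 342, 0]) cylinder(h = 372, r = 15);
  translate([290, 342, 0]) cylinder(h = 372, r = 15);
}
translate([585, 997, 0]) {
  translate([0, 0, 372]) cube([305, 357, 24]);
  translate([15, 15, 0]) cylinder(h = 372, r = 15);
  translate([290, 15, 0]) cylinder(h = 372, r = 15);
  translate([15, 342, 0]) cylinder(h = 372, r = 15);
  translate([290, 342, 0]) cylinder(h = 372, r = 15);
}
translate([-595, 175, 0]) {
  translate([0, 0, 372]) cube([305, 357, 24]);
  translate([15, 15, 0]) cylinder(h = 372, r = 15);
  translate([290, 15, 0]) cylinder(h = 372, r = 15);
  translate([15, 342, 0]) cylinder(h = 372, r = 15);
  translate([290, 342, 0]) cylinder(h = 372, r = 15);
}
translate([1765, 175, 0]) {
  translate([0, 0, 372]) cube([305, 357, 24]);
  translate([15, 15, 0]) cylinder(h = 372, r = 15);
  translate([290, 15, 0]) cylinder(h = 372, r = 15);
  translate([15, 342, 0]) cylinder(h = 372, r = 15);
  translate([290, 342, 0]) cylinder(h = 372, r = 15);
}
translate([0, 0, 729]) {
  cube([27, 378, 1784]);
  translate([891, 0, 0]) cube([27, 378, 1784]);
  translate([27, 0, 0]) cube([864, 378, 23]);
  translate([27, 0, 341]) cube([864, 378, 23]);
  translate([27, 0, 682]) cube([864, 378, 23]);
  translate([27, 0, 1023]) cube([864, 378, 23]);
  translate([27, 0, 1364]) cube([864, 378, 23]);
  translate([27, 0, 1705]) cube([864, 378, 23]);
}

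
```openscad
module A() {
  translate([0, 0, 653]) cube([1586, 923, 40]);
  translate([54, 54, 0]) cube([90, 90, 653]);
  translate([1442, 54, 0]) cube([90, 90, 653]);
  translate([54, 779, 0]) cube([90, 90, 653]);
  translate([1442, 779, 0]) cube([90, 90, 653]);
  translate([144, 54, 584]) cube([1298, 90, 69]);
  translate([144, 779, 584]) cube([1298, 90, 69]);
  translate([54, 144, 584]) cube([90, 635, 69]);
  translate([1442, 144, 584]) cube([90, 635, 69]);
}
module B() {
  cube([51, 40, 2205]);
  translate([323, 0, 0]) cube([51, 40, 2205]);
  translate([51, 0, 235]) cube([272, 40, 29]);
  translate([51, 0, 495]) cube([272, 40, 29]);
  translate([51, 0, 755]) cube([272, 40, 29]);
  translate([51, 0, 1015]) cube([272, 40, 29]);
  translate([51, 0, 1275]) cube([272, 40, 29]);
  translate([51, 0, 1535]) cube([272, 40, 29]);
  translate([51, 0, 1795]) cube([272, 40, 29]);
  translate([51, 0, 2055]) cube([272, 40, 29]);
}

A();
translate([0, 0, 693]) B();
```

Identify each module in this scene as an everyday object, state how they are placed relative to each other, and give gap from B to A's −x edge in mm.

The ladder's min-x is at 0; the table's min-x is 0; gap = 0 mm.

A is a table. B is a ladder. The ladder is on top of the table. The gap from the ladder to the table's −x edge is 0 mm.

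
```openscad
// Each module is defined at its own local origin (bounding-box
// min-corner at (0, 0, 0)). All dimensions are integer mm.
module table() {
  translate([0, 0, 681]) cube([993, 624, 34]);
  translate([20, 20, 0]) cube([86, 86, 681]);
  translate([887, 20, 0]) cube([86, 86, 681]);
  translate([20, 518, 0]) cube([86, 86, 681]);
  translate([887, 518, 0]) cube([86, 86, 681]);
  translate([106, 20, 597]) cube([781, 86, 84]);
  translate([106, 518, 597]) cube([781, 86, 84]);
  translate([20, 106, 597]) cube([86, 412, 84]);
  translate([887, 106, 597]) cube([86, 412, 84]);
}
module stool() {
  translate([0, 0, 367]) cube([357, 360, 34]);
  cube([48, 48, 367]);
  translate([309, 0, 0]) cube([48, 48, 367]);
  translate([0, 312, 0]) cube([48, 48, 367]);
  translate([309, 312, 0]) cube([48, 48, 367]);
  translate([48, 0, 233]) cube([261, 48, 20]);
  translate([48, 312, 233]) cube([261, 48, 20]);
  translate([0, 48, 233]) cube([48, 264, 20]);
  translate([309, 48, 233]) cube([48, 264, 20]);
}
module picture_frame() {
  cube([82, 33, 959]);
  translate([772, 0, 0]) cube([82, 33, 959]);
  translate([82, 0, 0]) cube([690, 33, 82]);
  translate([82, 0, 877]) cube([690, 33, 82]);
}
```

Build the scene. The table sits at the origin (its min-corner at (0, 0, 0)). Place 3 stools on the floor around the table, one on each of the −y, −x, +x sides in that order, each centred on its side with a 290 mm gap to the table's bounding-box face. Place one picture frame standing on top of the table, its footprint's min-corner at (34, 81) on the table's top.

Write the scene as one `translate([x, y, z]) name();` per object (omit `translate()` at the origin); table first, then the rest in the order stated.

table();
translate([318, -650, 0]) stool();
translate([-647, 132, 0]) stool();
translate([1283, 132, 0]) stool();
translate([34, 81, 715]) picture_frame();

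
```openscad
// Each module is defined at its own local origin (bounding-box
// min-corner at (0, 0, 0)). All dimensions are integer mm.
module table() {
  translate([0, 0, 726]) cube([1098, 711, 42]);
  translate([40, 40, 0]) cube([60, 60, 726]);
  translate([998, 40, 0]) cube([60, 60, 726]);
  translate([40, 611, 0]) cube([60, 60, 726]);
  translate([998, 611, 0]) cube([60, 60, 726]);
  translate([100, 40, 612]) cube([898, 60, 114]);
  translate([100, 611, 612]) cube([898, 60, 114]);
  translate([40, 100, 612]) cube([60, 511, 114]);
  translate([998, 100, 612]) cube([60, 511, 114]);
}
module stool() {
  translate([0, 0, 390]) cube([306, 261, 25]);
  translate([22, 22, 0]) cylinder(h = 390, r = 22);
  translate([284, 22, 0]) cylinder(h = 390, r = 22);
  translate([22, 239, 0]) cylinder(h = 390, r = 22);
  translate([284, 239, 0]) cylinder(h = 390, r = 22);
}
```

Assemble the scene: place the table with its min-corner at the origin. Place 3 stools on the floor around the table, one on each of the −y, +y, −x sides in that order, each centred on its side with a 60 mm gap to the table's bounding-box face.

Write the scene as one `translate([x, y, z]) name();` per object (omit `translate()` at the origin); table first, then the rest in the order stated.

table();
translate([396, -321, 0]) stool();
translate([396, 771, 0]) stool();
translate([-366, 225, 0]) stool();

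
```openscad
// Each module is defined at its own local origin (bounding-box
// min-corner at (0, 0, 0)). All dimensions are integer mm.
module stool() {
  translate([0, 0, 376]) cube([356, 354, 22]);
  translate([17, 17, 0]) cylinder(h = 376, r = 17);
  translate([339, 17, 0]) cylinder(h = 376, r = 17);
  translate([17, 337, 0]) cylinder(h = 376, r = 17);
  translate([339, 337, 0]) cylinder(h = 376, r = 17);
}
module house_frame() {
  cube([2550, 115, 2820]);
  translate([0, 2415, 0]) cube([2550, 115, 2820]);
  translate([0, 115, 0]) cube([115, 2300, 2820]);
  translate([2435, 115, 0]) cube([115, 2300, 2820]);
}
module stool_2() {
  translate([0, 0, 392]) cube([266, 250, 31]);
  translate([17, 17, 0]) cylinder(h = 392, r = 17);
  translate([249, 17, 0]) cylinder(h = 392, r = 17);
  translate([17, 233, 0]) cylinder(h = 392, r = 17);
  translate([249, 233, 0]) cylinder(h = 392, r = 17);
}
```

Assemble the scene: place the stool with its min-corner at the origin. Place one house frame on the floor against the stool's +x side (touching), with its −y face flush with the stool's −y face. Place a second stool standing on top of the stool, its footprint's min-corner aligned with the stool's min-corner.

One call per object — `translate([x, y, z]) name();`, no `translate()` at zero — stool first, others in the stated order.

stool();
translate([356, 0, 0]) house_frame();
translate([0, 0, 398]) stool_2();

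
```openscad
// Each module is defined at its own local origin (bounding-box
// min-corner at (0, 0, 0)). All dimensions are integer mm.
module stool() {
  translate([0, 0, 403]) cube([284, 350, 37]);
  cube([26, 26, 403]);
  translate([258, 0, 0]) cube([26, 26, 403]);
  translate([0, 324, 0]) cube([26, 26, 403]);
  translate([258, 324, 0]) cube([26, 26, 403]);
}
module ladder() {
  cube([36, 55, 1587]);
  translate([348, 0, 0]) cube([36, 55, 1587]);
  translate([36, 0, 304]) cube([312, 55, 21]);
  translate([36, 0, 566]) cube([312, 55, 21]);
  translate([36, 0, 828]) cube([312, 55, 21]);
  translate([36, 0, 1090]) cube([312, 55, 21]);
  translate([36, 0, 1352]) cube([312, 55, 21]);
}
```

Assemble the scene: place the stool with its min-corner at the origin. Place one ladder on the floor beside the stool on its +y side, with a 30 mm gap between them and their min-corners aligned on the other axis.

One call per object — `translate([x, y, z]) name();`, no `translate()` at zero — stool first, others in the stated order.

stool();
translate([0, 380, 0]) ladder();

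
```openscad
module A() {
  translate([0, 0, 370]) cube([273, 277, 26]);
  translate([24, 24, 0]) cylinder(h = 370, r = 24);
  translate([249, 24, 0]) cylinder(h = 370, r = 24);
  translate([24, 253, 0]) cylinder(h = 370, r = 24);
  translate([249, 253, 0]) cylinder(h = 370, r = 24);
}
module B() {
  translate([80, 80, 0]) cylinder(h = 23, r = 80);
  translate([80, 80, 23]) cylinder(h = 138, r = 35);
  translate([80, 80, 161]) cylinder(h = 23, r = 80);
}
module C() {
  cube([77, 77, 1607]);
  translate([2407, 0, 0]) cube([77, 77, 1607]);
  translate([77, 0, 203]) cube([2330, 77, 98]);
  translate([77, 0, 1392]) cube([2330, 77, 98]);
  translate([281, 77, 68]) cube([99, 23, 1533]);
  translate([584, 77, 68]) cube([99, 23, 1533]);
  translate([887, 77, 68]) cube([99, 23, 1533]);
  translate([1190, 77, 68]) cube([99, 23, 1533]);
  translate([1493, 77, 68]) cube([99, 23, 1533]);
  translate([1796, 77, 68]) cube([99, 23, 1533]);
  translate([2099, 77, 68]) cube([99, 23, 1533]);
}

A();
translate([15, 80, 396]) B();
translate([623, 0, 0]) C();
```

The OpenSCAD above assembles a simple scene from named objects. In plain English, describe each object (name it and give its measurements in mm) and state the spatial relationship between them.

A is a simple wooden stool: a rectangular seat 273 mm (x) by 277 mm (y), 26 mm thick, top face at z = 396 mm, on four round legs, each 48 mm in diameter. The legs rest on z = 0, each leg's axis is inset half a diameter from the nearest pair of seat edges (so the leg's bounding box is flush with the corner).

B is a spool: two coaxial disc flanges of radius 80 mm and thickness 23 mm, joined by a core cylinder of radius 35 mm and height 138 mm. The lower flange rests on z = 0 and the three cylinders share a vertical axis.

C is a fence section. Two 77×77 mm posts, 1607 mm tall, stand on the floor with a clear span of 2330 mm between their inner faces. Two horizontal rails of 77×98 mm section span the gap between the posts with their undersides at z = 203 mm and z = 1392 mm, flush with the posts' −y face. 7 pickets, each 99 mm wide, 23 mm thick and 1533 mm tall, are fixed to the +y face of the rails with their bottoms at z = 68 mm, evenly spaced across the span with equal gaps (rounded down to the nearest mm) at the −x end and between each pair — any rounding remainder accumulates at the +x end.

The spool is on top of the stool. The fence section is on the floor beside the stool on its +x side.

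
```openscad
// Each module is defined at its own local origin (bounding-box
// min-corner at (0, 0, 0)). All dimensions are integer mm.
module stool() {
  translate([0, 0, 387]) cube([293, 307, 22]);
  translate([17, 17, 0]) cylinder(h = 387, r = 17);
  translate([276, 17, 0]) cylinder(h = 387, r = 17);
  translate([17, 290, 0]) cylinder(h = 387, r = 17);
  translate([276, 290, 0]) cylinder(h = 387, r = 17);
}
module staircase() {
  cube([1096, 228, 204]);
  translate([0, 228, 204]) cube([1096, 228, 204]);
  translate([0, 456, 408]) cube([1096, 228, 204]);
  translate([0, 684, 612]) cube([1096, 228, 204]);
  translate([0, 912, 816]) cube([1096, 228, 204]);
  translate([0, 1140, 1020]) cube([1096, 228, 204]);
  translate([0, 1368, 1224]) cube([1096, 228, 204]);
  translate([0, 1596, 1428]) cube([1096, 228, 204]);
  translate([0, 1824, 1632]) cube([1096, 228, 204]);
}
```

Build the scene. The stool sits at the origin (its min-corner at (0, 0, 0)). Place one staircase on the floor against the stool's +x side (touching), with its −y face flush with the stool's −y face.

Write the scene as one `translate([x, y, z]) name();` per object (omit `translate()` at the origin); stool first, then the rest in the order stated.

stool();
translate([293, 0, 0]) staircase();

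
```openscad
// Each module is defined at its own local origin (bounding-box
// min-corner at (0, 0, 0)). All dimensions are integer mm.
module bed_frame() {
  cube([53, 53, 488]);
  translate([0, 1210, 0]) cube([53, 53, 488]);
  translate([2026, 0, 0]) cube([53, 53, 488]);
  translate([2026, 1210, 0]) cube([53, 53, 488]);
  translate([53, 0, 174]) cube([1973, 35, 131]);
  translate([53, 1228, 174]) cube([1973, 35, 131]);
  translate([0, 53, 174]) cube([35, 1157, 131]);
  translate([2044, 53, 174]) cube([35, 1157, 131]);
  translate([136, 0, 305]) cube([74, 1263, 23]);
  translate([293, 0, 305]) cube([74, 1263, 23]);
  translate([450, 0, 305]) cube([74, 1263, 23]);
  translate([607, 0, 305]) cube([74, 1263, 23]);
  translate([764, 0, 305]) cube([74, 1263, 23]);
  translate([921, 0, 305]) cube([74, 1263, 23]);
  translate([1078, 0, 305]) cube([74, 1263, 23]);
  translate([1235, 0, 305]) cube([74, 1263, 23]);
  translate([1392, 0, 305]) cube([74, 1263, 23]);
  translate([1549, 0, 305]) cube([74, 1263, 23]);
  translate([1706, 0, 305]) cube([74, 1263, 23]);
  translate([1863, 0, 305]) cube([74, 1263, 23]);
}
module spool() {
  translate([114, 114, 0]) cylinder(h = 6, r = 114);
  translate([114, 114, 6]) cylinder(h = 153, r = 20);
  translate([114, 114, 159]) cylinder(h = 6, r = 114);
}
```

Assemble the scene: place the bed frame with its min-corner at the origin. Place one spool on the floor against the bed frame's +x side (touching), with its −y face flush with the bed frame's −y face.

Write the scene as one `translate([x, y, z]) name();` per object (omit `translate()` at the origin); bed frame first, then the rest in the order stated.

bed_frame();
translate([2079, 0, 0]) spool();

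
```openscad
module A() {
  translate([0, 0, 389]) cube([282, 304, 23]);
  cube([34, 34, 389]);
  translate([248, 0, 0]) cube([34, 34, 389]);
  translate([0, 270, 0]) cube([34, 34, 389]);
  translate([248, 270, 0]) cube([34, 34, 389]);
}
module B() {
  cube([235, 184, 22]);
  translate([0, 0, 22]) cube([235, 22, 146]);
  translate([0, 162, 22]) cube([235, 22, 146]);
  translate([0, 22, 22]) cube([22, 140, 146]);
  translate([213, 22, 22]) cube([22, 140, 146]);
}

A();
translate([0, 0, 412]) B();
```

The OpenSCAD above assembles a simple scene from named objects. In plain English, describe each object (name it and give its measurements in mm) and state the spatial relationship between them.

A is a four-legged stool. The seat is 282×304 mm, 23 mm thick, top at z = 412 mm. It stands on four square legs, each 34×34 mm in cross-section, from z = 0 to the seat underside, each flush with a corner of the seat.

B is an open storage box with external size 235×184×168 mm and wall thickness 22 mm (the base is also 22 mm thick). The base covers the whole footprint; the four walls stand on the base, with the y-facing walls full-width and the x-facing walls fitting between their inner faces.

The open box is on top of the stool.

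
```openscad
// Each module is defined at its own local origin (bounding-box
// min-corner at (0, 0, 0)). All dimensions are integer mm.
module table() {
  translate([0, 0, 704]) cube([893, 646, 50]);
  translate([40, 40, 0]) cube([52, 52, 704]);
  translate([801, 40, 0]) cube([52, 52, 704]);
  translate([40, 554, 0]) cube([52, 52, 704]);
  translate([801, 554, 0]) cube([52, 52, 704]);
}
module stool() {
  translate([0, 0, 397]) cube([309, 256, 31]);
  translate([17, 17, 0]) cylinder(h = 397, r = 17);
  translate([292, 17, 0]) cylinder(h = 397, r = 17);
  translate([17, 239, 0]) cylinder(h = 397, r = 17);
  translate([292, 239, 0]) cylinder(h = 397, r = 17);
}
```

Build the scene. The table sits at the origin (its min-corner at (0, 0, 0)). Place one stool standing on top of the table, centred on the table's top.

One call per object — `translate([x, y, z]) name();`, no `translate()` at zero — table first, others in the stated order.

table();
translate([292, 195, 754]) stool();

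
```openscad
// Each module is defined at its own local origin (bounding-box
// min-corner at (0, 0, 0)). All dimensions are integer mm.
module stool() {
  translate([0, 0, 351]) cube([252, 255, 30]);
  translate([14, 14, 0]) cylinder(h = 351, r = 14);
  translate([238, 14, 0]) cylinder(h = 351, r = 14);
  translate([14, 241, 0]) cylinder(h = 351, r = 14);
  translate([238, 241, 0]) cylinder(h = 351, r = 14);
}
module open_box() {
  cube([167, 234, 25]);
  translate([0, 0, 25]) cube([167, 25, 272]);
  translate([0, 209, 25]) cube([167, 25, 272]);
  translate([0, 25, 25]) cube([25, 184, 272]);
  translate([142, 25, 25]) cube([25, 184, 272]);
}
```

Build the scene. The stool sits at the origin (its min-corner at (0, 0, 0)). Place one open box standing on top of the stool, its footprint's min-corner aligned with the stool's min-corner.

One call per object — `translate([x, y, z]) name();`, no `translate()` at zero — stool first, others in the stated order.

stool();
translate([0, 0, 381]) open_box();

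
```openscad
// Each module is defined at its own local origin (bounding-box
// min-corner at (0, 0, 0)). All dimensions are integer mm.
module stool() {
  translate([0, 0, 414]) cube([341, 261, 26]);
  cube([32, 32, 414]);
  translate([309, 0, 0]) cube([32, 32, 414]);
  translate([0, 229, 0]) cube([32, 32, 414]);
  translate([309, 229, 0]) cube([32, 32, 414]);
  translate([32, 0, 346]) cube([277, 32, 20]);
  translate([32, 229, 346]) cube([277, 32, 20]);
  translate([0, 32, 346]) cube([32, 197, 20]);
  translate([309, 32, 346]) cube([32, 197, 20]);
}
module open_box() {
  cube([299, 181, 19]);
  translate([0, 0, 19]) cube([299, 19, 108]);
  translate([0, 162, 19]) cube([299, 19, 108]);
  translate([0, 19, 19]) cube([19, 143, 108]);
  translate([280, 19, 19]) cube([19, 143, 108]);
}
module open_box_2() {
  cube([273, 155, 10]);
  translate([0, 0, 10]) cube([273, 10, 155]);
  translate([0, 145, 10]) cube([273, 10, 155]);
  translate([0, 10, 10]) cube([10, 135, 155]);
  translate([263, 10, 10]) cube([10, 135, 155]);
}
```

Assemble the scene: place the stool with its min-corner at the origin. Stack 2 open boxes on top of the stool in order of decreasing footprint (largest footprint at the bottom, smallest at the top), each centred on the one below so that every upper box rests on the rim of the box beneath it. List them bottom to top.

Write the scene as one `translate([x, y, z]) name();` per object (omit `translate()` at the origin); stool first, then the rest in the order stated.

stool();
translate([21, 40, 440]) open_box();
translate([34, 53, 567]) open_box_2();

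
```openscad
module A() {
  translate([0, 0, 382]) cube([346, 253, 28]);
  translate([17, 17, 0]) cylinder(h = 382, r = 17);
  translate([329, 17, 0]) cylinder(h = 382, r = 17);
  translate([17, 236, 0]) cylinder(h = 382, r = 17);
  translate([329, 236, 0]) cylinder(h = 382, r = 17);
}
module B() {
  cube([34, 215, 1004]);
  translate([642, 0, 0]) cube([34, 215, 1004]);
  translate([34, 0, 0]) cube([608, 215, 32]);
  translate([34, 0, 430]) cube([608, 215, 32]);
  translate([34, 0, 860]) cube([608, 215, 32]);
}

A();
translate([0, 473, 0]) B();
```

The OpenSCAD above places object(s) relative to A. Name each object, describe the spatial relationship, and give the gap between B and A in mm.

A is a stool. B is a bookshelf. The bookshelf is on the floor beside the stool on its +y side. The gap between the bookshelf and the stool is 220 mm.

The bookshelf's nearest face is 220 mm from the stool's +y face.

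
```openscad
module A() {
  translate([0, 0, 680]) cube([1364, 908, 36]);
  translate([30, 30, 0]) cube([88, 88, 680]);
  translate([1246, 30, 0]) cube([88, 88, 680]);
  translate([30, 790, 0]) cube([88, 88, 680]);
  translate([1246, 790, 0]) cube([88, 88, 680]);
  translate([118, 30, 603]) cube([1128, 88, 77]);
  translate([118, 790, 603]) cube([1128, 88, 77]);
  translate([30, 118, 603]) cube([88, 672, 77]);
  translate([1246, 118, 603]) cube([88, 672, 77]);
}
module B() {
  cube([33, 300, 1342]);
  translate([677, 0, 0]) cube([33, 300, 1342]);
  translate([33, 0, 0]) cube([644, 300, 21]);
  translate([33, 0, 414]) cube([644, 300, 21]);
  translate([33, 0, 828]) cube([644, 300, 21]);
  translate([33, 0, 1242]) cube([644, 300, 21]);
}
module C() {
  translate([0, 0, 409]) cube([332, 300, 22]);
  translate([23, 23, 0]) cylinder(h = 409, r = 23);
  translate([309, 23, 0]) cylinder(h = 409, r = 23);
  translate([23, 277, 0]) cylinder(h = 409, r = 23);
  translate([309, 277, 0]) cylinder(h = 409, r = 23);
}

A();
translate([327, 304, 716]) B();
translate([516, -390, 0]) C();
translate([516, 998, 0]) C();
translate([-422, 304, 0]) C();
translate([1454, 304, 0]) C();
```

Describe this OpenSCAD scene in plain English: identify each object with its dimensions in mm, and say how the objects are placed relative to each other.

A is a table: top 1364 mm (x) × 908 mm (y), 36 mm thick, upper face at z = 716 mm, on four 88×88 mm square legs, each inset 30 mm from the nearest pair of top edges, running from z = 0 to the bottom of the top. Four apron rails, 88 mm thick and 77 mm tall, run between adjacent legs with their top edges flush with the underside of the top and their outer faces flush with the legs' outer faces.

B is a bookshelf 710 mm wide overall, 300 mm deep and 1342 mm tall. The two sides are 33 mm thick vertical panels. 4 horizontal shelves of 21 mm thickness span between the inner faces of the sides; the lowest shelf sits on the floor and shelves are stacked with a clear vertical gap of 393 mm between each pair.

C is a four-legged stool. The seat is a 332×300×22 mm slab whose top surface is at z = 431 mm; four round legs, each 46 mm in diameter, run from the floor (z = 0) to the underside of the seat, each leg's axis is inset half a diameter from the nearest pair of seat edges (so the leg's bounding box is flush with the corner).

The bookshelf is on top of the table, centred. Four stools sit around the table at the −y, +y, −x, +x sides.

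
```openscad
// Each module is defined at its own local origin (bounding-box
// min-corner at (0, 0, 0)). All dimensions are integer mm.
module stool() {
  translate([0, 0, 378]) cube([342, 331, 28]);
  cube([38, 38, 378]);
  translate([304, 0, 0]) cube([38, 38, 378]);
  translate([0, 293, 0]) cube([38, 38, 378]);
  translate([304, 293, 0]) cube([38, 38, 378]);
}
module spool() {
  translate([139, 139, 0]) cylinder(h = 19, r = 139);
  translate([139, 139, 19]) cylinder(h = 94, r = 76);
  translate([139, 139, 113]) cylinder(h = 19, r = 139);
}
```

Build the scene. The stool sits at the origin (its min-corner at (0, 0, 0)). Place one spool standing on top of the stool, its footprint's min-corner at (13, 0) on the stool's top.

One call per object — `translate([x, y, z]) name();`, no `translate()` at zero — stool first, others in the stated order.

stool();
translate([13, 0, 406]) spool();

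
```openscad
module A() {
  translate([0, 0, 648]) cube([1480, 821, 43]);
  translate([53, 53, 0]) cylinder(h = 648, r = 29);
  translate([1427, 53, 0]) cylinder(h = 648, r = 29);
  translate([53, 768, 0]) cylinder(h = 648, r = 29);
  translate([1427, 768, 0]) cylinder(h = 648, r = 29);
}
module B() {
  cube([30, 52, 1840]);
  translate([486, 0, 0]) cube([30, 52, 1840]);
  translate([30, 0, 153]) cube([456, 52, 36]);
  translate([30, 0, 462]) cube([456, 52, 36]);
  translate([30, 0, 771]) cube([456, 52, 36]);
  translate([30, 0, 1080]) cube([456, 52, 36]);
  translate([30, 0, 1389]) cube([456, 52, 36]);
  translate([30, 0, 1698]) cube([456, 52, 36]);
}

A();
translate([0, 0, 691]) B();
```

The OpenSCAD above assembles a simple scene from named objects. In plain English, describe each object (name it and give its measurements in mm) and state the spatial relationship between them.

A is a table with a 1480×821 mm rectangular top, 43 mm thick, top surface at z = 691 mm, supported by four round legs of 58 mm diameter, each leg's bounding box inset 24 mm from the nearest pair of top edges, running from the floor.

B is a straight ladder. Two 30×52 mm vertical rails, 1840 mm tall, stand 516 mm apart (outside-to-outside) with their front faces coplanar on the −y side. 6 rungs, each 52 mm deep and 36 mm tall, span between the inner faces of the rails, front faces flush with the rails. The lowest rung's underside is at z = 153 mm and rungs are spaced 309 mm apart (underside to underside).

The ladder is on top of the table.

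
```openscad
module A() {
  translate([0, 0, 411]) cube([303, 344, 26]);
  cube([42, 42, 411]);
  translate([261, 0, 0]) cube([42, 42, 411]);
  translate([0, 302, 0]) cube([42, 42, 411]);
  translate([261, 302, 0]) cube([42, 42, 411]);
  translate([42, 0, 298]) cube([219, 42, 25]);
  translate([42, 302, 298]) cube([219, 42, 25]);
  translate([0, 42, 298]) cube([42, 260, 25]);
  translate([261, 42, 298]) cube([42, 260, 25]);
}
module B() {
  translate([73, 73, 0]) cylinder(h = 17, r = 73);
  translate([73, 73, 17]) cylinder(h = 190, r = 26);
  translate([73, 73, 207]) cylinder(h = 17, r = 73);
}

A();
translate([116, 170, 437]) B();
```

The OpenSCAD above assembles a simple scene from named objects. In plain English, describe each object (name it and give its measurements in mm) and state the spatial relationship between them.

A is a four-legged stool. The seat is a 303×344×26 mm slab whose top surface is at z = 437 mm; four square legs, each 42×42 mm in cross-section, run from the floor (z = 0) to the underside of the seat, each flush with a corner of the seat. Four stretchers, 42 mm wide and 25 mm tall, connect adjacent legs with their undersides at z = 298 mm, each running between the inner faces of the legs it joins and aligned with the legs' outer faces on the other axis.

B is a spool: two coaxial disc flanges of radius 73 mm and thickness 17 mm, joined by a core cylinder of radius 26 mm and height 190 mm. The lower flange rests on z = 0 and the three cylinders share a vertical axis.

The spool is on top of the stool.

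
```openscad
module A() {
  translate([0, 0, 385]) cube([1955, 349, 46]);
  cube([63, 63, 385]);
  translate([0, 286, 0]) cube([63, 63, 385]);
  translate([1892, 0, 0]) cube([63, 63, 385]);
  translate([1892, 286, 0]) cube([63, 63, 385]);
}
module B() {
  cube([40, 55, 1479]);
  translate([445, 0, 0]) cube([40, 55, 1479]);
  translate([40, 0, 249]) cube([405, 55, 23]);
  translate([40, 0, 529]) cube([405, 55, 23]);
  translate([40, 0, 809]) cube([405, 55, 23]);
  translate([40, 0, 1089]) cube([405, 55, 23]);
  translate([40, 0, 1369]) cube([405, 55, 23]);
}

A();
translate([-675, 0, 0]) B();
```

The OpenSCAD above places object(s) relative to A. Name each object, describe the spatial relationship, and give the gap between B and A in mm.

A is a bench. B is a ladder. The ladder is on the floor beside the bench on its −x side. The gap between the ladder and the bench is 190 mm.

The ladder's nearest face is 190 mm from the bench's −x face.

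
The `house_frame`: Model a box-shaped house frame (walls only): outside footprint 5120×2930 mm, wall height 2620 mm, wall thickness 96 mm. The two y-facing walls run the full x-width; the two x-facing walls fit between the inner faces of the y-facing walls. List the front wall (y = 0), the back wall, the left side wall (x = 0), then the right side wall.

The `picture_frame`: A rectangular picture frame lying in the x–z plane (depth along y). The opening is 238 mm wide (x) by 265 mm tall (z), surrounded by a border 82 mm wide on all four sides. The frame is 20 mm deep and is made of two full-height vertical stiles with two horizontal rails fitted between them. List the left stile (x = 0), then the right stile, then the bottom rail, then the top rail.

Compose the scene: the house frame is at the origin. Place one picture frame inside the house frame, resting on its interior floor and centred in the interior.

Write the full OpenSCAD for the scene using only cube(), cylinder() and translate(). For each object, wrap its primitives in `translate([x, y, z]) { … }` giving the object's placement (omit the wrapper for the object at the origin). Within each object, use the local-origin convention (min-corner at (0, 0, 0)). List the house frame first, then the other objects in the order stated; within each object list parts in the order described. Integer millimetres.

cube([5120, 96, 2620]);
translate([0, 2834, 0]) cube([5120, 96, 2620]);
translate([0, 96, 0]) cube([96, 2738, 2620]);
translate([5024, 96, 0]) cube([96, 2738, 2620]);
translate([2359, 1455, 0]) {
  cube([82, 20, 429]);
  translate([320, 0, 0]) cube([82, 20, 429]);
  translate([82, 0, 0]) cube([238, 20, 82]);
  translate([82, 0, 347]) cube([238, 20, 82]);
}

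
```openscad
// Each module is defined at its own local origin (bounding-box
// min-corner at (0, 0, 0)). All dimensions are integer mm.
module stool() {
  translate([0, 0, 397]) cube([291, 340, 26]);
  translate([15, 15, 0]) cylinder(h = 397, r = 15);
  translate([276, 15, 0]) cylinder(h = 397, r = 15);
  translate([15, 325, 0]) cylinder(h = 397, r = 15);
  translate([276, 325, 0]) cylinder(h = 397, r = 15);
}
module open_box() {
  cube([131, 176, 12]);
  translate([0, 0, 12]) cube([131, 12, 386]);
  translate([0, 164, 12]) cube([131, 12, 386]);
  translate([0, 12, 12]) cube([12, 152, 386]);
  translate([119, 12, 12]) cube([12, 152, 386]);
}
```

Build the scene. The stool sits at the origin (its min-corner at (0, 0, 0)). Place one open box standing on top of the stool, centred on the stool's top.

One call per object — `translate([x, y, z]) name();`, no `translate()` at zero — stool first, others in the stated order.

stool();
translate([80, 82, 423]) open_box();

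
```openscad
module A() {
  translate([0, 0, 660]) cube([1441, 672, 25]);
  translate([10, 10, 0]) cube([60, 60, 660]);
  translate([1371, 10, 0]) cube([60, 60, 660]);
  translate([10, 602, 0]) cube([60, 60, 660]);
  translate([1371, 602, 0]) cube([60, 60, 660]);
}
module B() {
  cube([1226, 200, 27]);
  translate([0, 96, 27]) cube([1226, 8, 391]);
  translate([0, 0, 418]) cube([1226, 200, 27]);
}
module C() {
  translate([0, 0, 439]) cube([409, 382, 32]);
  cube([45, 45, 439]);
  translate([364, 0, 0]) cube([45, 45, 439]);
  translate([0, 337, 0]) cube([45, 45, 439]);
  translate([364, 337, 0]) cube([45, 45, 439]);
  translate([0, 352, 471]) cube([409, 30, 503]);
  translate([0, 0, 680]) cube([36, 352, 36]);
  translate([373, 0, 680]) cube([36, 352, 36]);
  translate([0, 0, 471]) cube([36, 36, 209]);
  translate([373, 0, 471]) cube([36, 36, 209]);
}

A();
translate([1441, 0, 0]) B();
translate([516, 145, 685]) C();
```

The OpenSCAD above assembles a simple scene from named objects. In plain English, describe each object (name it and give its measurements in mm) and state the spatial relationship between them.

A is a table with a 1441×672 mm rectangular top, 25 mm thick, top surface at z = 685 mm, supported by four 60×60 mm square legs, each inset 10 mm from the nearest pair of top edges, running from the floor.

B is an I-beam lying along x, 1226 mm long. Overall section height 445 mm. Two flanges 200 mm wide (y) and 27 mm thick, one on the floor and one at the top; a web 8 mm thick runs between them, centred on the flange width.

C is a chair: 409×382 mm seat, 32 mm thick, top at z = 471 mm, on four 45 mm square corner legs flush with the seat edges. A 30 mm thick backrest slab spans the full seat width, extending 503 mm above the seat top, its back face flush with the seat's +y edge. Two armrests of 36×36 mm section run along each side from the seat's front edge to the front of the backrest, top faces 245 mm above the seat top and outer faces flush with the seat's x-edges; a 36×36 mm post under the front of each armrest stands on the seat at the front corner.

The I-beam is against the table's +x side, with their −y faces flush. The chair is on top of the table, centred.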